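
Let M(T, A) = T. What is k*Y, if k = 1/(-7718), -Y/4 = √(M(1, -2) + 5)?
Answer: 2*√6/3859 ≈ 0.0012695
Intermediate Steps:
Y = -4*√6 (Y = -4*√(1 + 5) = -4*√6 ≈ -9.7980)
k = -1/7718 ≈ -0.00012957
k*Y = -(-2)*√6/3859 = 2*√6/3859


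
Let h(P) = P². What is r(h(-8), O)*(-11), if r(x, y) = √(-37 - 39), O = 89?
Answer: -22*I*√19 ≈ -95.896*I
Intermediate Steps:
r(x, y) = 2*I*√19 (r(x, y) = √(-76) = 2*I*√19)
r(h(-8), O)*(-11) = (2*I*√19)*(-11) = -22*I*√19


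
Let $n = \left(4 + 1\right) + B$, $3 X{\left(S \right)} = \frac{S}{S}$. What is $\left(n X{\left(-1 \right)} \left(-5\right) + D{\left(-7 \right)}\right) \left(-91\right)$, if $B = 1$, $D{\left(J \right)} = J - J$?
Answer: $910$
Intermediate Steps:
$D{\left(J \right)} = 0$
$X{\left(S \right)} = \frac{1}{3}$ ($X{\left(S \right)} = \frac{S \frac{1}{S}}{3} = \frac{1}{3} \cdot 1 = \frac{1}{3}$)
$n = 6$ ($n = \left(4 + 1\right) + 1 = 5 + 1 = 6$)
$\left(n X{\left(-1 \right)} \left(-5\right) + D{\left(-7 \right)}\right) \left(-91\right) = \left(6 \cdot \frac{1}{3} \left(-5\right) + 0\right) \left(-91\right) = \left(2 \left(-5\right) + 0\right) \left(-91\right) = \left(-10 + 0\right) \left(-91\right) = \left(-10\right) \left(-91\right) = 910$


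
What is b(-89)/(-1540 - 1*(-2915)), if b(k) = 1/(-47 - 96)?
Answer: -1/196625 ≈ -5.0858e-6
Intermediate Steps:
b(k) = -1/143 (b(k) = 1/(-143) = -1/143)
b(-89)/(-1540 - 1*(-2915)) = -1/(143*(-1540 - 1*(-2915))) = -1/(143*(-1540 + 2915)) = -1/143/1375 = -1/143*1/1375 = -1/196625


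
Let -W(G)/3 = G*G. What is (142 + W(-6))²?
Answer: 1156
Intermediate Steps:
W(G) = -3*G² (W(G) = -3*G*G = -3*G²)
(142 + W(-6))² = (142 - 3*(-6)²)² = (142 - 3*36)² = (142 - 108)² = 34² = 1156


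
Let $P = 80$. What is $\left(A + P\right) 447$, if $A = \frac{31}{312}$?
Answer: $\frac{3723659}{104} \approx 35804.0$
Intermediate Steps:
$A = \frac{31}{312}$ ($A = 31 \cdot \frac{1}{312} = \frac{31}{312} \approx 0.099359$)
$\left(A + P\right) 447 = \left(\frac{31}{312} + 80\right) 447 = \frac{24991}{312} \cdot 447 = \frac{3723659}{104}$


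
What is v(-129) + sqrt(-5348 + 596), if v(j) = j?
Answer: -129 + 12*I*sqrt(33) ≈ -129.0 + 68.935*I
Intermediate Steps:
v(-129) + sqrt(-5348 + 596) = -129 + sqrt(-5348 + 596) = -129 + sqrt(-4752) = -129 + 12*I*sqrt(33)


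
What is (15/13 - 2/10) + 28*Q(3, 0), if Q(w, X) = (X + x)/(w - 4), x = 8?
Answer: -14498/65 ≈ -223.05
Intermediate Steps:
Q(w, X) = (8 + X)/(-4 + w) (Q(w, X) = (X + 8)/(w - 4) = (8 + X)/(-4 + w))
(15/13 - 2/10) + 28*Q(3, 0) = (15/13 - 2/10) + 28*((8 + 0)/(-4 + 3)) = (15*(1/13) - 2*⅒) + 28*(8/(-1)) = (15/13 - ⅕) + 28*(-1*8) = 62/65 + 28*(-8) = 62/65 - 224 = -14498/65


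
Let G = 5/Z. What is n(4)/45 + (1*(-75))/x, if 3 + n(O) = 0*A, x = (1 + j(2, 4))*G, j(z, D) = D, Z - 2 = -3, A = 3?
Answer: 44/15 ≈ 2.9333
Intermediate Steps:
Z = -1 (Z = 2 - 3 = -1)
G = -5 (G = 5/(-1) = 5*(-1) = -5)
x = -25 (x = (1 + 4)*(-5) = 5*(-5) = -25)
n(O) = -3 (n(O) = -3 + 0*3 = -3 + 0 = -3)
n(4)/45 + (1*(-75))/x = -3/45 + (1*(-75))/(-25) = -3*1/45 - 75*(-1/25) = -1/15 + 3 = 44/15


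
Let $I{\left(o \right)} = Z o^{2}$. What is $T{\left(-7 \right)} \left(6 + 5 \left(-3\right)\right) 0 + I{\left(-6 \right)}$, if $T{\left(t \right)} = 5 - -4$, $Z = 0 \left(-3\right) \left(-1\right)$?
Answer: $0$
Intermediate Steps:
$Z = 0$ ($Z = 0 \left(-1\right) = 0$)
$T{\left(t \right)} = 9$ ($T{\left(t \right)} = 5 + 4 = 9$)
$I{\left(o \right)} = 0$ ($I{\left(o \right)} = 0 o^{2} = 0$)
$T{\left(-7 \right)} \left(6 + 5 \left(-3\right)\right) 0 + I{\left(-6 \right)} = 9 \left(6 + 5 \left(-3\right)\right) 0 + 0 = 9 \left(6 - 15\right) 0 + 0 = 9 \left(\left(-9\right) 0\right) + 0 = 9 \cdot 0 + 0 = 0 + 0 = 0$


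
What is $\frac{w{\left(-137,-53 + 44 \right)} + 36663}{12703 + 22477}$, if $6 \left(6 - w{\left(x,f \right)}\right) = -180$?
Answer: $\frac{36699}{35180} \approx 1.0432$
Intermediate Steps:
$w{\left(x,f \right)} = 36$ ($w{\left(x,f \right)} = 6 - -30 = 6 + 30 = 36$)
$\frac{w{\left(-137,-53 + 44 \right)} + 36663}{12703 + 22477} = \frac{36 + 36663}{12703 + 22477} = \frac{36699}{35180}$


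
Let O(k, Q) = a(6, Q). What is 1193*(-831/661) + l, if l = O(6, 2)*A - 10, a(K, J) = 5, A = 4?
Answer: -984773/661 ≈ -1489.8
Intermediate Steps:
O(k, Q) = 5
l = 10 (l = 5*4 - 10 = 20 - 10 = 10)
1193*(-831/661) + l = 1193*(-831/661) + 10 = -991383/661 + 10 = -984773/661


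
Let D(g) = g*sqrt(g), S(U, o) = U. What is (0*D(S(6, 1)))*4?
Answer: 0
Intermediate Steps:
D(g) = g**(3/2)
(0*D(S(6, 1)))*4 = (0*6**(3/2))*4 = (0*(6*sqrt(6)))*4 = 0*4 = 0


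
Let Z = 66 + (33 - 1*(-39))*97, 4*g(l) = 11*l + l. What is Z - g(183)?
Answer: 6501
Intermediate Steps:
g(l) = 3*l (g(l) = (11*l + l)/4 = (12*l)/4 = 3*l)
Z = 7050 (Z = 66 + (33 + 39)*97 = 66 + 72*97 = 66 + 6984 = 7050)
Z - g(183) = 7050 - 3*183 = 7050 - 1*549 = 7050 - 549 = 6501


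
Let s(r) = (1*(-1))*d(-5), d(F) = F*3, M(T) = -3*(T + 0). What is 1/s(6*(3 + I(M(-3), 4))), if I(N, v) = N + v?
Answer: 1/15 ≈ 0.066667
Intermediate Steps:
M(T) = -3*T
d(F) = 3*F
s(r) = 15 (s(r) = (1*(-1))*(3*(-5)) = -1*(-15) = 15)
1/s(6*(3 + I(M(-3), 4))) = 1/15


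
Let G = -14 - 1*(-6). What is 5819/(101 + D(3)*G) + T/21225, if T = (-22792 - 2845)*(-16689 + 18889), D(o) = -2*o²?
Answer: -547793389/208005 ≈ -2633.6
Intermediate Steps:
G = -8 (G = -14 + 6 = -8)
T = -56401400 (T = -25637*2200 = -56401400)
5819/(101 + D(3)*G) + T/21225 = 5819/(101 - 2*3²*(-8)) - 56401400/21225 = 5819/(101 - 2*9*(-8)) - 56401400*1/21225 = 5819/(101 - 18*(-8)) - 2256056/849 = 5819/(101 + 144) - 2256056/849 = 5819/245 - 2256056/849 = -547793389/208005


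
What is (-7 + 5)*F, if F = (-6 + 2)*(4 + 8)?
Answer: 96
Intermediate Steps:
F = -48 (F = -4*12 = -48)
(-7 + 5)*F = (-7 + 5)*(-48) = -2*(-48) = 96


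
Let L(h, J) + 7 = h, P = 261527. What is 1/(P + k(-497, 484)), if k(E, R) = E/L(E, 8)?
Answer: 72/18830015 ≈ 3.8237e-6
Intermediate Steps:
L(h, J) = -7 + h
k(E, R) = E/(-7 + E)
1/(P + k(-497, 484)) = 1/(261527 - 497/(-7 - 497)) = 1/(261527 - 497/(-504)) = 1/(261527 - 497*(-1/504)) = 1/(261527 + 71/72) = 1/(18830015/72) = 72/18830015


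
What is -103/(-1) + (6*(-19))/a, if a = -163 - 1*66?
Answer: 23701/229 ≈ 103.50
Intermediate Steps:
a = -229 (a = -163 - 66 = -229)
-103/(-1) + (6*(-19))/a = -103/(-1) + (6*(-19))/(-229) = -103*(-1) - 114*(-1/229) = 103 + 114/229 = 23701/229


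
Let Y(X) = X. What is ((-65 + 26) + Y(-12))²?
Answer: 2601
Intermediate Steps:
((-65 + 26) + Y(-12))² = ((-65 + 26) - 12)² = (-39 - 12)² = (-51)² = 2601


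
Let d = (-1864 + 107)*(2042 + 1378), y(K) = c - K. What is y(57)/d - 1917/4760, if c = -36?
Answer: -5485093/13620264 ≈ -0.40272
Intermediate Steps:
y(K) = -36 - K
d = -6008940 (d = -1757*3420 = -6008940)
y(57)/d - 1917/4760 = (-36 - 1*57)/(-6008940) - 1917/4760 = (-36 - 57)*(-1/6008940) - 1917*1/4760 = -93*(-1/6008940) - 1917/4760 = 31/2002980 - 1917/4760 = -5485093/13620264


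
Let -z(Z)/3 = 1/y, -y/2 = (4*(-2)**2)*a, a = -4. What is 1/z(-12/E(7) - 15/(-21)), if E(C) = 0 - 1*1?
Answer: -128/3 ≈ -42.667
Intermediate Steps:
E(C) = -1 (E(C) = 0 - 1 = -1)
y = 128 (y = -2*4*(-2)**2*(-4) = -2*4*4*(-4) = -32*(-4) = -2*(-64) = 128)
z(Z) = -3/128
1/z(-12/E(7) - 15/(-21)) = 1/(-3/128) = -128/3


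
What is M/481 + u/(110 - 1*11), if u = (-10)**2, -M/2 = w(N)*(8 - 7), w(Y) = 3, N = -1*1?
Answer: 47506/47619 ≈ 0.99763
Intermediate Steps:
N = -1
M = -6 (M = -6*(8 - 7) = -6 ≈ -6.0000)
u = 100
M/481 + u/(110 - 1*11) = -6/481 + 100/(110 - 1*11) = -6*1/481 + 100/(110 - 11) = -6/481 + 100/99 = 47506/47619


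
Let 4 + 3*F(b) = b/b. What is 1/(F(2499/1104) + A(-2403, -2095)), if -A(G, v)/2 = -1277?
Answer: 1/2553 ≈ 0.00039170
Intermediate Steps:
A(G, v) = 2554 (A(G, v) = -2*(-1277) = 2554)
F(b) = -1 (F(b) = -4/3 + (b/b)/3 = -4/3 + (⅓)*1 = -4/3 + ⅓ = -1)
1/(F(2499/1104) + A(-2403, -2095)) = 1/(-1 + 2554) = 1/2553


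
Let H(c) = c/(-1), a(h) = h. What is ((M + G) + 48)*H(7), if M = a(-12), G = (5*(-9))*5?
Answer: 1323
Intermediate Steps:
G = -225 (G = -45*5 = -225)
M = -12
H(c) = -c (H(c) = c*(-1) = -c)
((M + G) + 48)*H(7) = ((-12 - 225) + 48)*(-1*7) = (-237 + 48)*(-7) = -189*(-7) = 1323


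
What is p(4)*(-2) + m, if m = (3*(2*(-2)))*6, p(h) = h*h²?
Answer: -200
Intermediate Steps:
p(h) = h³
m = -72 (m = (3*(-4))*6 = -12*6 = -72)
p(4)*(-2) + m = 4³*(-2) - 72 = 64*(-2) - 72 = -128 - 72 = -200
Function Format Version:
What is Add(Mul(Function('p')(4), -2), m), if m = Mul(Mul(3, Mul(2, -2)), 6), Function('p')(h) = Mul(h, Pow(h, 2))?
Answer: -200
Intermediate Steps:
Function('p')(h) = Pow(h, 3)
m = -72 (m = Mul(Mul(3, -4), 6) = Mul(-12, 6) = -72)
Add(Mul(Function('p')(4), -2), m) = Add(Mul(Pow(4, 3), -2), -72) = Add(Mul(64, -2), -72) = Add(-128, -72) = -200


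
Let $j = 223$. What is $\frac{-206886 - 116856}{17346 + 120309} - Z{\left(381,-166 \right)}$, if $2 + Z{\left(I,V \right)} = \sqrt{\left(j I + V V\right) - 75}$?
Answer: $- \frac{16144}{45885} - 2 \sqrt{28111} \approx -335.68$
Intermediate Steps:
$Z{\left(I,V \right)} = -2 + \sqrt{-75 + V^{2} + 223 I}$ ($Z{\left(I,V \right)} = -2 + \sqrt{\left(223 I + V V\right) - 75} = -2 + \sqrt{\left(223 I + V^{2}\right) - 75} = -2 + \sqrt{\left(V^{2} + 223 I\right) - 75} = -2 + \sqrt{-75 + V^{2} + 223 I}$)
$\frac{-206886 - 116856}{17346 + 120309} - Z{\left(381,-166 \right)} = \frac{-206886 - 116856}{17346 + 120309} - \left(-2 + \sqrt{-75 + \left(-166\right)^{2} + 223 \cdot 381}\right) = - \frac{323742}{137655} - \left(-2 + \sqrt{-75 + 27556 + 84963}\right) = \left(-323742\right) \frac{1}{137655} - \left(-2 + \sqrt{112444}\right) = - \frac{107914}{45885} - \left(-2 + 2 \sqrt{28111}\right) = - \frac{107914}{45885} + \left(2 - 2 \sqrt{28111}\right) = - \frac{16144}{45885} - 2 \sqrt{28111}$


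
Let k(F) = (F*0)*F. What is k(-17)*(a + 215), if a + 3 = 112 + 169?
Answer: 0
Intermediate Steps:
a = 278 (a = -3 + (112 + 169) = -3 + 281 = 278)
k(F) = 0 (k(F) = 0*F = 0)
k(-17)*(a + 215) = 0*(278 + 215) = 0*493 = 0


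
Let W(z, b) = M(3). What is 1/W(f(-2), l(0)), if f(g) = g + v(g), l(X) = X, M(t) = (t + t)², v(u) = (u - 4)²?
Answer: 1/36 ≈ 0.027778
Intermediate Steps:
v(u) = (-4 + u)²
M(t) = 4*t² (M(t) = (2*t)² = 4*t²)
f(g) = g + (-4 + g)²
W(z, b) = 36 (W(z, b) = 4*3² = 4*9 = 36)
1/W(f(-2), l(0)) = 1/36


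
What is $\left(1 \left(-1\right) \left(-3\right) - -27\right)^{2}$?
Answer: $900$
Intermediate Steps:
$\left(1 \left(-1\right) \left(-3\right) - -27\right)^{2} = \left(\left(-1\right) \left(-3\right) + \left(-38 + 65\right)\right)^{2} = \left(3 + 27\right)^{2} = 30^{2} = 900$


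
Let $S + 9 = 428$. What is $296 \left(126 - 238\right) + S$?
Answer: $-32733$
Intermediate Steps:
$S = 419$ ($S = -9 + 428 = 419$)
$296 \left(126 - 238\right) + S = 296 \left(126 - 238\right) + 419 = 296 \left(-112\right) + 419 = -33152 + 419 = -32733$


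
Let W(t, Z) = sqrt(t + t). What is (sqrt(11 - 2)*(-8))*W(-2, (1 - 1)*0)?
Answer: -48*I ≈ -48.0*I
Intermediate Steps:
W(t, Z) = sqrt(2)*sqrt(t) (W(t, Z) = sqrt(2*t) = sqrt(2)*sqrt(t))
(sqrt(11 - 2)*(-8))*W(-2, (1 - 1)*0) = (sqrt(11 - 2)*(-8))*(sqrt(2)*sqrt(-2)) = (sqrt(9)*(-8))*(sqrt(2)*(I*sqrt(2))) = (3*(-8))*(2*I) = -48*I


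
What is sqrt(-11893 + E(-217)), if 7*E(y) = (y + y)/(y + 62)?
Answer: 3*I*sqrt(33035)/5 ≈ 109.05*I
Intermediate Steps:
E(y) = 2*y/(7*(62 + y)) (E(y) = ((y + y)/(y + 62))/7 = ((2*y)/(62 + y))/7 = (2*y/(62 + y))/7 = 2*y/(7*(62 + y)))
sqrt(-11893 + E(-217)) = sqrt(-11893 + (2/7)*(-217)/(62 - 217)) = sqrt(-11893 + (2/7)*(-217)/(-155)) = sqrt(-11893 + (2/7)*(-217)*(-1/155)) = sqrt(-11893 + 2/5) = sqrt(-59463/5) = 3*I*sqrt(33035)/5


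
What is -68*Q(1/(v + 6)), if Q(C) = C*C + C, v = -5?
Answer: -136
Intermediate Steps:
Q(C) = C + C**2 (Q(C) = C**2 + C = C + C**2)
-68*Q(1/(v + 6)) = -68*(1 + 1/(-5 + 6))/(-5 + 6) = -68*(1 + 1/1)/1 = -68*(1 + 1) = -68*2 = -136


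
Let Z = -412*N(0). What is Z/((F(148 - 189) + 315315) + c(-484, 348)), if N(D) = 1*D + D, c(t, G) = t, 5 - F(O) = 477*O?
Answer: 0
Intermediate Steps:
F(O) = 5 - 477*O
N(D) = 2*D (N(D) = D + D = 2*D)
Z = 0 (Z = -824*0 = -412*0 = 0)
Z/((F(148 - 189) + 315315) + c(-484, 348)) = 0/(((5 - 477*(148 - 189)) + 315315) - 484) = 0/(((5 - 477*(-41)) + 315315) - 484) = 0/(((5 + 19557) + 315315) - 484) = 0/((19562 + 315315) - 484) = 0/(334877 - 484) = 0/334393 = 0*(1/334393) = 0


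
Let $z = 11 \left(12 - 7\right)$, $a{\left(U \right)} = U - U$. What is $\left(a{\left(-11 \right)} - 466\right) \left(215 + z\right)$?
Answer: $-125820$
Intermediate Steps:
$a{\left(U \right)} = 0$
$z = 55$ ($z = 11 \cdot 5 = 55$)
$\left(a{\left(-11 \right)} - 466\right) \left(215 + z\right) = \left(0 - 466\right) \left(215 + 55\right) = \left(-466\right) 270 = -125820$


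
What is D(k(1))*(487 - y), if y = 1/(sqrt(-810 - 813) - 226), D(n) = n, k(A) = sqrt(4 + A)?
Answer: sqrt(5)*(25664639 + I*sqrt(1623))/52699 ≈ 1089.0 + 0.0017094*I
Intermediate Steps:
y = 1/(-226 + I*sqrt(1623)) (y = 1/(sqrt(-1623) - 226) = 1/(I*sqrt(1623) - 226) = 1/(-226 + I*sqrt(1623)) ≈ -0.0042885 - 0.00076446*I)
D(k(1))*(487 - y) = sqrt(4 + 1)*(487 - (-226/52699 - I*sqrt(1623)/52699)) = sqrt(5)*(487 + (226/52699 + I*sqrt(1623)/52699)) = sqrt(5)*(25664639/52699 + I*sqrt(1623)/52699)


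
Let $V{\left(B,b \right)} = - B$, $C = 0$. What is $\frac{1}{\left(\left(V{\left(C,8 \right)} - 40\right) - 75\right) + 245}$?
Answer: $\frac{1}{130} \approx 0.0076923$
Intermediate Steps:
$\frac{1}{\left(\left(V{\left(C,8 \right)} - 40\right) - 75\right) + 245} = \frac{1}{\left(\left(\left(-1\right) 0 - 40\right) - 75\right) + 245} = \frac{1}{\left(\left(0 - 40\right) - 75\right) + 245} = \frac{1}{\left(-40 - 75\right) + 245} = \frac{1}{-115 + 245} = \frac{1}{130}$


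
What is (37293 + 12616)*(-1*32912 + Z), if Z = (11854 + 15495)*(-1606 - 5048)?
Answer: -9084094702622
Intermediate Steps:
Z = -181980246 (Z = 27349*(-6654) = -181980246)
(37293 + 12616)*(-1*32912 + Z) = (37293 + 12616)*(-1*32912 - 181980246) = 49909*(-32912 - 181980246) = 49909*(-182013158) = -9084094702622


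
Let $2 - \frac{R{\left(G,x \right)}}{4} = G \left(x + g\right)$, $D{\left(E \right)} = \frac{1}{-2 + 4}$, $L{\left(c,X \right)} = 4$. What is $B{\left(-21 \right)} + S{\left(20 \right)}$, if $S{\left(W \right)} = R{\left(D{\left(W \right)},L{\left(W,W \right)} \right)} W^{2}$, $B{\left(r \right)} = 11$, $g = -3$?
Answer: $2411$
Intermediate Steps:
$D{\left(E \right)} = \frac{1}{2}$
$R{\left(G,x \right)} = 8 - 4 G \left(-3 + x\right)$ ($R{\left(G,x \right)} = 8 - 4 G \left(x - 3\right) = 8 - 4 G \left(-3 + x\right)$)
$S{\left(W \right)} = 6 W^{2}$ ($S{\left(W \right)} = \left(8 + 12 \cdot \frac{1}{2} - 2 \cdot 4\right) W^{2} = \left(8 + 6 - 8\right) W^{2} = 6 W^{2}$)
$B{\left(-21 \right)} + S{\left(20 \right)} = 11 + 6 \cdot 20^{2} = 11 + 6 \cdot 400 = 11 + 2400 = 2411$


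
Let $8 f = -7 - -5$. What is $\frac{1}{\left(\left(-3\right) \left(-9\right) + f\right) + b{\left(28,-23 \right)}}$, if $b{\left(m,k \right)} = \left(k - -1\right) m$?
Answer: $- \frac{4}{2357} \approx -0.0016971$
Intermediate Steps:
$b{\left(m,k \right)} = m \left(1 + k\right)$ ($b{\left(m,k \right)} = \left(k + 1\right) m = \left(1 + k\right) m = m \left(1 + k\right)$)
$f = - \frac{1}{4}$ ($f = \frac{-7 - -5}{8} = \frac{-7 + 5}{8} = \frac{1}{8} \left(-2\right) = - \frac{1}{4} \approx -0.25$)
$\frac{1}{\left(\left(-3\right) \left(-9\right) + f\right) + b{\left(28,-23 \right)}} = \frac{1}{\left(\left(-3\right) \left(-9\right) - \frac{1}{4}\right) + 28 \left(1 - 23\right)} = \frac{1}{\left(27 - \frac{1}{4}\right) + 28 \left(-22\right)} = \frac{1}{\frac{107}{4} - 616} = \frac{1}{- \frac{2357}{4}} = - \frac{4}{2357}$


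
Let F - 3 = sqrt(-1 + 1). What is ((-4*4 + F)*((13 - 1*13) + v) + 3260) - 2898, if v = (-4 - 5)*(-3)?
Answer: 11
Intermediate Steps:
F = 3 (F = 3 + sqrt(-1 + 1) = 3 + sqrt(0) = 3 + 0 = 3)
v = 27 (v = -9*(-3) = 27)
((-4*4 + F)*((13 - 1*13) + v) + 3260) - 2898 = ((-4*4 + 3)*((13 - 1*13) + 27) + 3260) - 2898 = ((-16 + 3)*((13 - 13) + 27) + 3260) - 2898 = (-13*(0 + 27) + 3260) - 2898 = (-13*27 + 3260) - 2898 = (-351 + 3260) - 2898 = 2909 - 2898 = 11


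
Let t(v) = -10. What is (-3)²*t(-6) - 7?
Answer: -97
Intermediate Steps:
(-3)²*t(-6) - 7 = (-3)²*(-10) - 7 = 9*(-10) - 7 = -90 - 7 = -97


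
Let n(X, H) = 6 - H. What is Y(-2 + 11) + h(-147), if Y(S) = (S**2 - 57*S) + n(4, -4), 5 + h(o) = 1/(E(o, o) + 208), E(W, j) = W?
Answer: -26046/61 ≈ -426.98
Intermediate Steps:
h(o) = -5 + 1/(208 + o) (h(o) = -5 + 1/(o + 208) = -5 + 1/(208 + o))
Y(S) = 10 + S**2 - 57*S (Y(S) = (S**2 - 57*S) + (6 - 1*(-4)) = (S**2 - 57*S) + (6 + 4) = (S**2 - 57*S) + 10 = 10 + S**2 - 57*S)
Y(-2 + 11) + h(-147) = (10 + (-2 + 11)**2 - 57*(-2 + 11)) + (-1039 - 5*(-147))/(208 - 147) = (10 + 9**2 - 57*9) + (-1039 + 735)/61 = (10 + 81 - 513) + (1/61)*(-304) = -422 - 304/61 = -26046/61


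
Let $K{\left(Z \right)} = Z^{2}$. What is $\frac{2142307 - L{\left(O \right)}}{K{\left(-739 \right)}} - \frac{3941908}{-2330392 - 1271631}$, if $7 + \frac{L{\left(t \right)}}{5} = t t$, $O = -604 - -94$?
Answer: $\frac{5185092985234}{1967140402783} \approx 2.6359$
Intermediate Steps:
$O = -510$ ($O = -604 + 94 = -510$)
$L{\left(t \right)} = -35 + 5 t^{2}$ ($L{\left(t \right)} = -35 + 5 t t = -35 + 5 t^{2}$)
$\frac{2142307 - L{\left(O \right)}}{K{\left(-739 \right)}} - \frac{3941908}{-2330392 - 1271631} = \frac{2142307 - \left(-35 + 5 \left(-510\right)^{2}\right)}{\left(-739\right)^{2}} - \frac{3941908}{-2330392 - 1271631} = \frac{2142307 - \left(-35 + 5 \cdot 260100\right)}{546121} - \frac{3941908}{-2330392 - 1271631} = \left(2142307 - \left(-35 + 1300500\right)\right) \frac{1}{546121} - \frac{3941908}{-3602023} = \left(2142307 - 1300465\right) \frac{1}{546121} - - \frac{3941908}{3602023} = \left(2142307 - 1300465\right) \frac{1}{546121} + \frac{3941908}{3602023} = 841842 \cdot \frac{1}{546121} + \frac{3941908}{3602023} = \frac{841842}{546121} + \frac{3941908}{3602023} = \frac{5185092985234}{1967140402783}$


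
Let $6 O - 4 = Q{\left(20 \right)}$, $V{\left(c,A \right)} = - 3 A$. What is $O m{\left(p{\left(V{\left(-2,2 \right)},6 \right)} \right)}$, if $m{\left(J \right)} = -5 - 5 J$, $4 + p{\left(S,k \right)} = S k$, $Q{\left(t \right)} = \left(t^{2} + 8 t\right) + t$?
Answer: $18980$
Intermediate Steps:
$Q{\left(t \right)} = t^{2} + 9 t$
$p{\left(S,k \right)} = -4 + S k$
$m{\left(J \right)} = -5 - 5 J$
$O = \frac{292}{3}$ ($O = \frac{2}{3} + \frac{20 \left(9 + 20\right)}{6} = \frac{2}{3} + \frac{20 \cdot 29}{6} = \frac{2}{3} + \frac{1}{6} \cdot 580 = \frac{2}{3} + \frac{290}{3} = \frac{292}{3} \approx 97.333$)
$O m{\left(p{\left(V{\left(-2,2 \right)},6 \right)} \right)} = \frac{292 \left(-5 - 5 \left(-4 + \left(-3\right) 2 \cdot 6\right)\right)}{3} = \frac{292 \left(-5 - 5 \left(-4 - 36\right)\right)}{3} = \frac{292 \left(-5 - -200\right)}{3} = \frac{292 \left(-5 + 200\right)}{3} = \frac{292}{3} \cdot 195 = 18980$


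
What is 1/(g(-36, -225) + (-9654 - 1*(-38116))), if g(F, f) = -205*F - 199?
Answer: 1/35643 ≈ 2.8056e-5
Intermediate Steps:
g(F, f) = -199 - 205*F
1/(g(-36, -225) + (-9654 - 1*(-38116))) = 1/((-199 - 205*(-36)) + (-9654 - 1*(-38116))) = 1/((-199 + 7380) + (-9654 + 38116)) = 1/(7181 + 28462) = 1/35643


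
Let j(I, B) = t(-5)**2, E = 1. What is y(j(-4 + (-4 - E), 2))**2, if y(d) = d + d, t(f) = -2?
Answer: 64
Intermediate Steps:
j(I, B) = 4 (j(I, B) = (-2)**2 = 4)
y(d) = 2*d
y(j(-4 + (-4 - E), 2))**2 = (2*4)**2 = 8**2 = 64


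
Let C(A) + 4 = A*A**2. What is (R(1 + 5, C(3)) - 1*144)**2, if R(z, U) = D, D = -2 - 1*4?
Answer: 22500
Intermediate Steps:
C(A) = -4 + A**3 (C(A) = -4 + A*A**2 = -4 + A**3)
D = -6 (D = -2 - 4 = -6)
R(z, U) = -6
(R(1 + 5, C(3)) - 1*144)**2 = (-6 - 1*144)**2 = (-6 - 144)**2 = (-150)**2 = 22500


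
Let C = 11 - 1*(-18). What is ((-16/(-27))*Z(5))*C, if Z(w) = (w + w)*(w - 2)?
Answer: 4640/9 ≈ 515.56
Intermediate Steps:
C = 29 (C = 11 + 18 = 29)
Z(w) = 2*w*(-2 + w) (Z(w) = (2*w)*(-2 + w) = 2*w*(-2 + w))
((-16/(-27))*Z(5))*C = ((-16/(-27))*(2*5*(-2 + 5)))*29 = ((-16*(-1/27))*(2*5*3))*29 = ((16/27)*30)*29 = (160/9)*29 = 4640/9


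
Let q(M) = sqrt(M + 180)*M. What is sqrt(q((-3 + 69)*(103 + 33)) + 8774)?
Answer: sqrt(8774 + 17952*sqrt(2289)) ≈ 931.48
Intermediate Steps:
q(M) = M*sqrt(180 + M) (q(M) = sqrt(180 + M)*M = M*sqrt(180 + M))
sqrt(q((-3 + 69)*(103 + 33)) + 8774) = sqrt(((-3 + 69)*(103 + 33))*sqrt(180 + (-3 + 69)*(103 + 33)) + 8774) = sqrt((66*136)*sqrt(180 + 66*136) + 8774) = sqrt(8976*sqrt(180 + 8976) + 8774) = sqrt(8976*sqrt(9156) + 8774) = sqrt(8976*(2*sqrt(2289)) + 8774) = sqrt(17952*sqrt(2289) + 8774) = sqrt(8774 + 17952*sqrt(2289))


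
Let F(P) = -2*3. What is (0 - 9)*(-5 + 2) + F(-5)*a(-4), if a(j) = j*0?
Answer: 27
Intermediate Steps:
a(j) = 0
F(P) = -6
(0 - 9)*(-5 + 2) + F(-5)*a(-4) = (0 - 9)*(-5 + 2) - 6*0 = -9*(-3) + 0 = 27 + 0 = 27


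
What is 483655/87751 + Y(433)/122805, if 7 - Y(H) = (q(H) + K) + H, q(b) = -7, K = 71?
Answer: 11870450857/2155252311 ≈ 5.5077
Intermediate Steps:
Y(H) = -57 - H (Y(H) = 7 - ((-7 + 71) + H) = 7 - (64 + H) = 7 + (-64 - H) = -57 - H)
483655/87751 + Y(433)/122805 = 483655/87751 + (-57 - 1*433)/122805 = 483655*(1/87751) + (-57 - 433)*(1/122805) = 483655/87751 - 490*1/122805 = 483655/87751 - 98/24561 = 11870450857/2155252311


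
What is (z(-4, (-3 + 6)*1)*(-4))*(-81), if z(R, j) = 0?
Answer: 0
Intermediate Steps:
(z(-4, (-3 + 6)*1)*(-4))*(-81) = (0*(-4))*(-81) = 0*(-81) = 0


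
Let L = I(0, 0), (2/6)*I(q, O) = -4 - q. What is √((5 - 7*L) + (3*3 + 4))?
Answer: √102 ≈ 10.100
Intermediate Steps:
I(q, O) = -12 - 3*q (I(q, O) = 3*(-4 - q) = -12 - 3*q)
L = -12 (L = -12 - 3*0 = -12 + 0 = -12)
√((5 - 7*L) + (3*3 + 4)) = √((5 - 7*(-12)) + (3*3 + 4)) = √((5 + 84) + (9 + 4)) = √(89 + 13) = √102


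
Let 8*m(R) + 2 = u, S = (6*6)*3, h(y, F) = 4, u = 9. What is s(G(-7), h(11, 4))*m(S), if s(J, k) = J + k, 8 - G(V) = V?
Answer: 133/8 ≈ 16.625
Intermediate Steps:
G(V) = 8 - V
S = 108 (S = 36*3 = 108)
m(R) = 7/8 (m(R) = -¼ + (⅛)*9 = -¼ + 9/8 = 7/8)
s(G(-7), h(11, 4))*m(S) = ((8 - 1*(-7)) + 4)*(7/8) = ((8 + 7) + 4)*(7/8) = (15 + 4)*(7/8) = 19*(7/8) = 133/8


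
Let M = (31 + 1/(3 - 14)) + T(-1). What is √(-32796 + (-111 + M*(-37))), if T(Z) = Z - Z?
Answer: I*√4120127/11 ≈ 184.53*I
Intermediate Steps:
T(Z) = 0
M = 340/11 (M = (31 + 1/(3 - 14)) + 0 = (31 + 1/(-11)) + 0 = (31 - 1/11) + 0 = 340/11 + 0 = 340/11 ≈ 30.909)
√(-32796 + (-111 + M*(-37))) = √(-32796 + (-111 + (340/11)*(-37))) = √(-32796 + (-111 - 12580/11)) = √(-32796 - 13801/11) = √(-374557/11) = I*√4120127/11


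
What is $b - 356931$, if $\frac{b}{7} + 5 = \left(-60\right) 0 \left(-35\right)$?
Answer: $-356966$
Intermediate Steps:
$b = -35$ ($b = -35 + 7 \left(-60\right) 0 \left(-35\right) = -35 + 7 \cdot 0 \left(-35\right) = -35 + 7 \cdot 0 = -35 + 0 = -35$)
$b - 356931 = -35 - 356931 = -356966$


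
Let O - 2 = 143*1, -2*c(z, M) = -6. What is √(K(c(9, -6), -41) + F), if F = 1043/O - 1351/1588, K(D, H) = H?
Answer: I*√459384300115/115130 ≈ 5.8871*I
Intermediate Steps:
c(z, M) = 3 (c(z, M) = -½*(-6) = 3)
O = 145 (O = 2 + 143*1 = 2 + 143 = 145)
F = 1460389/230260 (F = 1043/145 - 1351/1588 = 1460389/230260 ≈ 6.3423)
√(K(c(9, -6), -41) + F) = √(-41 + 1460389/230260) = √(-7980271/230260) = I*√459384300115/115130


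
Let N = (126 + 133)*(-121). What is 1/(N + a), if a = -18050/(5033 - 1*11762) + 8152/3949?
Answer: -26572821/832639503061 ≈ -3.1914e-5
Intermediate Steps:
N = -31339 (N = 259*(-121) = -31339)
a = 126134258/26572821 (a = -18050/(5033 - 11762) + 8152*(1/3949) = -18050/(-6729) + 8152/3949 = -18050*(-1/6729) + 8152/3949 = 18050/6729 + 8152/3949 = 126134258/26572821 ≈ 4.7467)
1/(N + a) = 1/(-31339 + 126134258/26572821) = 1/(-832639503061/26572821) = -26572821/832639503061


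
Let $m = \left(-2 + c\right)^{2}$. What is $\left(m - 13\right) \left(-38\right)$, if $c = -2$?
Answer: $-114$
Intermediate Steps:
$m = 16$ ($m = \left(-2 - 2\right)^{2} = \left(-4\right)^{2} = 16$)
$\left(m - 13\right) \left(-38\right) = \left(16 - 13\right) \left(-38\right) = 3 \left(-38\right) = -114$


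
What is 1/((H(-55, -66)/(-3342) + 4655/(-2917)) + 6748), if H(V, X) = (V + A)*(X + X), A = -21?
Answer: 1624769/10956471153 ≈ 0.00014829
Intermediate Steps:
H(V, X) = 2*X*(-21 + V) (H(V, X) = (V - 21)*(X + X) = (-21 + V)*(2*X) = 2*X*(-21 + V))
1/((H(-55, -66)/(-3342) + 4655/(-2917)) + 6748) = 1/(((2*(-66)*(-21 - 55))/(-3342) + 4655/(-2917)) + 6748) = 1/(((2*(-66)*(-76))*(-1/3342) + 4655*(-1/2917)) + 6748) = 1/((10032*(-1/3342) - 4655/2917) + 6748) = 1/((-1672/557 - 4655/2917) + 6748) = 1/(-7470059/1624769 + 6748) = 1/(10956471153/1624769) = 1624769/10956471153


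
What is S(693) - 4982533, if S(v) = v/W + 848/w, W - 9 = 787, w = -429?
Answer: -1701455676683/341484 ≈ -4.9825e+6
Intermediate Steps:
W = 796 (W = 9 + 787 = 796)
S(v) = -848/429 + v/796 (S(v) = v/796 + 848/(-429) = v*(1/796) + 848*(-1/429) = v/796 - 848/429 = -848/429 + v/796)
S(693) - 4982533 = (-848/429 + (1/796)*693) - 4982533 = (-848/429 + 693/796) - 4982533 = -377711/341484 - 4982533 = -1701455676683/341484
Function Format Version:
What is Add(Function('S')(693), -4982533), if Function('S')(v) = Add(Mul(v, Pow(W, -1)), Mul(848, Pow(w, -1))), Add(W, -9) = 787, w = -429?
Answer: Rational(-1701455676683, 341484) ≈ -4.9825e+6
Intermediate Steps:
W = 796 (W = Add(9, 787) = 796)
Function('S')(v) = Add(Rational(-848, 429), Mul(Rational(1, 796), v)) (Function('S')(v) = Add(Mul(v, Pow(796, -1)), Mul(848, Pow(-429, -1))) = Add(Mul(v, Rational(1, 796)), Mul(848, Rational(-1, 429))) = Add(Mul(Rational(1, 796), v), Rational(-848, 429)) = Add(Rational(-848, 429), Mul(Rational(1, 796), v)))
Add(Function('S')(693), -4982533) = Add(Add(Rational(-848, 429), Mul(Rational(1, 796), 693)), -4982533) = Add(Add(Rational(-848, 429), Rational(693, 796)), -4982533) = Add(Rational(-377711, 341484), -4982533) = Rational(-1701455676683, 341484)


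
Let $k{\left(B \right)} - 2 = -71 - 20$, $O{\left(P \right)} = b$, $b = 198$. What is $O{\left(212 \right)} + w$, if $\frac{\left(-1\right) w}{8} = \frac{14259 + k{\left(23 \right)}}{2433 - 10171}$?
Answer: $\frac{822742}{3869} \approx 212.65$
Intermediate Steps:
$O{\left(P \right)} = 198$
$k{\left(B \right)} = -89$ ($k{\left(B \right)} = 2 - 91 = -89$)
$w = \frac{56680}{3869}$ ($w = - 8 \frac{14259 - 89}{2433 - 10171} = - 8 \frac{14170}{-7738} = - 8 \cdot 14170 \left(- \frac{1}{7738}\right) = \left(-8\right) \left(- \frac{7085}{3869}\right) = \frac{56680}{3869} \approx 14.65$)
$O{\left(212 \right)} + w = 198 + \frac{56680}{3869} = \frac{822742}{3869}$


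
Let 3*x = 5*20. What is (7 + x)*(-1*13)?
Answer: -1573/3 ≈ -524.33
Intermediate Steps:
x = 100/3 (x = (5*20)/3 = (⅓)*100 = 100/3 ≈ 33.333)
(7 + x)*(-1*13) = (7 + 100/3)*(-1*13) = (121/3)*(-13) = -1573/3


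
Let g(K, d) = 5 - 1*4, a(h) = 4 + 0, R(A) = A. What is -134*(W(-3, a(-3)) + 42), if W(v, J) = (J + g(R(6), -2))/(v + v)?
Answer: -16549/3 ≈ -5516.3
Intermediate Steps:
a(h) = 4
g(K, d) = 1 (g(K, d) = 5 - 4 = 1)
W(v, J) = (1 + J)/(2*v) (W(v, J) = (J + 1)/(v + v) = (1 + J)/((2*v)) = (1 + J)*(1/(2*v)) = (1 + J)/(2*v))
-134*(W(-3, a(-3)) + 42) = -134*((½)*(1 + 4)/(-3) + 42) = -134*((½)*(-⅓)*5 + 42) = -134*(-⅚ + 42) = -134*247/6 = -16549/3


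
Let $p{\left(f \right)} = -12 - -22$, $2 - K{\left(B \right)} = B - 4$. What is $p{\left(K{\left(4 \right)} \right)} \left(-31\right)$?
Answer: $-310$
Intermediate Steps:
$K{\left(B \right)} = 6 - B$ ($K{\left(B \right)} = 2 - \left(B - 4\right) = 2 - \left(-4 + B\right) = 6 - B$)
$p{\left(f \right)} = 10$ ($p{\left(f \right)} = -12 + 22 = 10$)
$p{\left(K{\left(4 \right)} \right)} \left(-31\right) = 10 \left(-31\right) = -310$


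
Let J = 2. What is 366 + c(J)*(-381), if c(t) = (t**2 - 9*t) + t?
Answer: 4938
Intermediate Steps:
c(t) = t**2 - 8*t
366 + c(J)*(-381) = 366 + (2*(-8 + 2))*(-381) = 366 + (2*(-6))*(-381) = 366 - 12*(-381) = 366 + 4572 = 4938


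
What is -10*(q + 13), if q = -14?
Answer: 10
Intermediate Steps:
-10*(q + 13) = -10*(-14 + 13) = -10*(-1) = 10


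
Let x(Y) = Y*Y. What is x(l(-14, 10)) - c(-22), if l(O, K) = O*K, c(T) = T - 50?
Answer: 19672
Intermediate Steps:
c(T) = -50 + T
l(O, K) = K*O
x(Y) = Y**2
x(l(-14, 10)) - c(-22) = (10*(-14))**2 - (-50 - 22) = (-140)**2 - 1*(-72) = 19600 + 72 = 19672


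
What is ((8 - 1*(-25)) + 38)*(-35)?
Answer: -2485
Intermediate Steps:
((8 - 1*(-25)) + 38)*(-35) = ((8 + 25) + 38)*(-35) = (33 + 38)*(-35) = 71*(-35) = -2485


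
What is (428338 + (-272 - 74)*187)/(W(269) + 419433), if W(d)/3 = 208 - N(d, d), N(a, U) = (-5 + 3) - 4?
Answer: 40404/46675 ≈ 0.86565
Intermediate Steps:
N(a, U) = -6 (N(a, U) = -2 - 4 = -6)
W(d) = 642 (W(d) = 3*(208 - 1*(-6)) = 3*(208 + 6) = 3*214 = 642)
(428338 + (-272 - 74)*187)/(W(269) + 419433) = (428338 + (-272 - 74)*187)/(642 + 419433) = (428338 - 346*187)/420075 = (428338 - 64702)*(1/420075) = 363636*(1/420075) = 40404/46675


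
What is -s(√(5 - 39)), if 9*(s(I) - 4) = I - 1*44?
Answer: 8/9 - I*√34/9 ≈ 0.88889 - 0.64788*I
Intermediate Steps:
s(I) = -8/9 + I/9 (s(I) = 4 + (I - 1*44)/9 = 4 + (I - 44)/9 = 4 + (-44 + I)/9 = 4 + (-44/9 + I/9) = -8/9 + I/9)
-s(√(5 - 39)) = -(-8/9 + √(5 - 39)/9) = -(-8/9 + √(-34)/9) = -(-8/9 + (I*√34)/9) = -(-8/9 + I*√34/9) = 8/9 - I*√34/9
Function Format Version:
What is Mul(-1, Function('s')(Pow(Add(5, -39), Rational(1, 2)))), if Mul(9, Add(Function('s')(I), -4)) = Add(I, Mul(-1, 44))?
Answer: Add(Rational(8, 9), Mul(Rational(-1, 9), I, Pow(34, Rational(1, 2)))) ≈ Add(0.88889, Mul(-0.64788, I))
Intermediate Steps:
Function('s')(I) = Add(Rational(-8, 9), Mul(Rational(1, 9), I)) (Function('s')(I) = Add(4, Mul(Rational(1, 9), Add(I, Mul(-1, 44)))) = Add(4, Mul(Rational(1, 9), Add(I, -44))) = Add(4, Mul(Rational(1, 9), Add(-44, I))) = Add(4, Add(Rational(-44, 9), Mul(Rational(1, 9), I))) = Add(Rational(-8, 9), Mul(Rational(1, 9), I)))
Mul(-1, Function('s')(Pow(Add(5, -39), Rational(1, 2)))) = Mul(-1, Add(Rational(-8, 9), Mul(Rational(1, 9), Pow(Add(5, -39), Rational(1, 2))))) = Mul(-1, Add(Rational(-8, 9), Mul(Rational(1, 9), Pow(-34, Rational(1, 2))))) = Mul(-1, Add(Rational(-8, 9), Mul(Rational(1, 9), Mul(I, Pow(34, Rational(1, 2)))))) = Mul(-1, Add(Rational(-8, 9), Mul(Rational(1, 9), I, Pow(34, Rational(1, 2))))) = Add(Rational(8, 9), Mul(Rational(-1, 9), I, Pow(34, Rational(1, 2))))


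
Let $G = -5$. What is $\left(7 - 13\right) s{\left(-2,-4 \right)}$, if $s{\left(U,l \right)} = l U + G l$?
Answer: $-168$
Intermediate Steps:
$s{\left(U,l \right)} = - 5 l + U l$ ($s{\left(U,l \right)} = l U - 5 l = U l - 5 l = - 5 l + U l$)
$\left(7 - 13\right) s{\left(-2,-4 \right)} = \left(7 - 13\right) \left(- 4 \left(-5 - 2\right)\right) = - 6 \left(\left(-4\right) \left(-7\right)\right) = \left(-6\right) 28 = -168$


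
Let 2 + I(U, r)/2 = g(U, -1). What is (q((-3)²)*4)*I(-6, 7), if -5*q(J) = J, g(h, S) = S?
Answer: 216/5 ≈ 43.200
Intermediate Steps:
q(J) = -J/5
I(U, r) = -6 (I(U, r) = -4 + 2*(-1) = -4 - 2 = -6)
(q((-3)²)*4)*I(-6, 7) = (-⅕*(-3)²*4)*(-6) = (-⅕*9*4)*(-6) = -9/5*4*(-6) = -36/5*(-6) = 216/5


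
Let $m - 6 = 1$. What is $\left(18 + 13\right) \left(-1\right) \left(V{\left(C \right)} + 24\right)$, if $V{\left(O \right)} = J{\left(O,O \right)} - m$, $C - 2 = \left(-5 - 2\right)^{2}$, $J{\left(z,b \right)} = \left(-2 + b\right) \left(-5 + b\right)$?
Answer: $-70401$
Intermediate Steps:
$m = 7$ ($m = 6 + 1 = 7$)
$J{\left(z,b \right)} = \left(-5 + b\right) \left(-2 + b\right)$
$C = 51$ ($C = 2 + \left(-5 - 2\right)^{2} = 2 + \left(-7\right)^{2} = 2 + 49 = 51$)
$V{\left(O \right)} = 3 + O^{2} - 7 O$ ($V{\left(O \right)} = \left(10 + O^{2} - 7 O\right) - 7 = 3 + O^{2} - 7 O$)
$\left(18 + 13\right) \left(-1\right) \left(V{\left(C \right)} + 24\right) = \left(18 + 13\right) \left(-1\right) \left(\left(3 + 51^{2} - 357\right) + 24\right) = 31 \left(-1\right) \left(\left(3 + 2601 - 357\right) + 24\right) = - 31 \left(2247 + 24\right) = \left(-31\right) 2271 = -70401$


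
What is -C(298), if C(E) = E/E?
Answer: -1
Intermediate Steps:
C(E) = 1
-C(298) = -1*1 = -1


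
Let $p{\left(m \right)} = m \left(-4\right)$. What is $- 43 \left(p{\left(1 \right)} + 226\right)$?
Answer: $-9546$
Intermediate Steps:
$p{\left(m \right)} = - 4 m$
$- 43 \left(p{\left(1 \right)} + 226\right) = - 43 \left(\left(-4\right) 1 + 226\right) = - 43 \left(-4 + 226\right) = \left(-43\right) 222 = -9546$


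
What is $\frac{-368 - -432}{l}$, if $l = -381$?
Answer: $- \frac{64}{381} \approx -0.16798$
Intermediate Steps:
$\frac{-368 - -432}{l} = \frac{-368 - -432}{-381} = \left(-368 + 432\right) \left(- \frac{1}{381}\right) = 64 \left(- \frac{1}{381}\right) = - \frac{64}{381}$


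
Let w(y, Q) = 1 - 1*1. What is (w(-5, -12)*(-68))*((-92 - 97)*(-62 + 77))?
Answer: 0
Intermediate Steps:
w(y, Q) = 0 (w(y, Q) = 1 - 1 = 0)
(w(-5, -12)*(-68))*((-92 - 97)*(-62 + 77)) = (0*(-68))*((-92 - 97)*(-62 + 77)) = 0*(-189*15) = 0*(-2835) = 0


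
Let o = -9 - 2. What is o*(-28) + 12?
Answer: 320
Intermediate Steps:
o = -11
o*(-28) + 12 = -11*(-28) + 12 = 308 + 12 = 320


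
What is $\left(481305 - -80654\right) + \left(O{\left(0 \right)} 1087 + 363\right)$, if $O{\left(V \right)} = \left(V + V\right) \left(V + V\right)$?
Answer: $562322$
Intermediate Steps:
$O{\left(V \right)} = 4 V^{2}$ ($O{\left(V \right)} = 2 V 2 V = 4 V^{2}$)
$\left(481305 - -80654\right) + \left(O{\left(0 \right)} 1087 + 363\right) = \left(481305 - -80654\right) + \left(4 \cdot 0^{2} \cdot 1087 + 363\right) = \left(481305 + 80654\right) + \left(4 \cdot 0 \cdot 1087 + 363\right) = 561959 + \left(0 \cdot 1087 + 363\right) = 561959 + \left(0 + 363\right) = 561959 + 363 = 562322$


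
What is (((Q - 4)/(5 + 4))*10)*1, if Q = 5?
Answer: 10/9 ≈ 1.1111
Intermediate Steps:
(((Q - 4)/(5 + 4))*10)*1 = (((5 - 4)/(5 + 4))*10)*1 = ((1/9)*10)*1 = (10/9)*1 = 10/9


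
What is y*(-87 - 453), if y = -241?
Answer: 130140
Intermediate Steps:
y*(-87 - 453) = -241*(-87 - 453) = -241*(-540) = 130140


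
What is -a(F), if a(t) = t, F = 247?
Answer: -247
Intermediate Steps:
-a(F) = -1*247 = -247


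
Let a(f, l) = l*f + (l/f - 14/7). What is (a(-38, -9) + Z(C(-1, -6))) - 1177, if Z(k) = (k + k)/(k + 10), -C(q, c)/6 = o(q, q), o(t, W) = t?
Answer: -63537/76 ≈ -836.01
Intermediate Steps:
C(q, c) = -6*q
a(f, l) = -2 + f*l + l/f (a(f, l) = f*l + (l/f - 14*1/7) = f*l + (l/f - 2) = f*l + (-2 + l/f) = -2 + f*l + l/f)
Z(k) = 2*k/(10 + k) (Z(k) = (2*k)/(10 + k) = 2*k/(10 + k))
(a(-38, -9) + Z(C(-1, -6))) - 1177 = ((-2 - 38*(-9) - 9/(-38)) + 2*(-6*(-1))/(10 - 6*(-1))) - 1177 = ((-2 + 342 - 9*(-1/38)) + 2*6/(10 + 6)) - 1177 = ((-2 + 342 + 9/38) + 2*6/16) - 1177 = (12929/38 + 2*6*(1/16)) - 1177 = (12929/38 + 3/4) - 1177 = 25915/76 - 1177 = -63537/76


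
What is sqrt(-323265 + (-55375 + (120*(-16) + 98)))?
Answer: I*sqrt(380462) ≈ 616.82*I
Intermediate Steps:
sqrt(-323265 + (-55375 + (120*(-16) + 98))) = sqrt(-323265 + (-55375 + (-1920 + 98))) = sqrt(-323265 + (-55375 - 1822)) = sqrt(-323265 - 57197) = sqrt(-380462) = I*sqrt(380462)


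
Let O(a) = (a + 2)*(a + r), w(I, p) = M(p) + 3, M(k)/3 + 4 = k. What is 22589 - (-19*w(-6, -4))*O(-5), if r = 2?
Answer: 18998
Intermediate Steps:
M(k) = -12 + 3*k
w(I, p) = -9 + 3*p (w(I, p) = (-12 + 3*p) + 3 = -9 + 3*p)
O(a) = (2 + a)² (O(a) = (a + 2)*(a + 2) = (2 + a)*(2 + a) = (2 + a)²)
22589 - (-19*w(-6, -4))*O(-5) = 22589 - (-19*(-9 + 3*(-4)))*(4 + (-5)² + 4*(-5)) = 22589 - (-19*(-9 - 12))*(4 + 25 - 20) = 22589 - (-19*(-21))*9 = 22589 - 399*9 = 22589 - 1*3591 = 22589 - 3591 = 18998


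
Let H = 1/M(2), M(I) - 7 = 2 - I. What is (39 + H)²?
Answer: 75076/49 ≈ 1532.2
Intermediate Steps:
M(I) = 9 - I (M(I) = 7 + (2 - I) = 9 - I)
H = ⅐ (H = 1/(9 - 1*2) = 1/(9 - 2) = 1/7 = ⅐ ≈ 0.14286)
(39 + H)² = (39 + ⅐)² = (274/7)² = 75076/49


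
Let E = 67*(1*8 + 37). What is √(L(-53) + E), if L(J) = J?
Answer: √2962 ≈ 54.424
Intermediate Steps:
E = 3015 (E = 67*(8 + 37) = 67*45 = 3015)
√(L(-53) + E) = √(-53 + 3015) = √2962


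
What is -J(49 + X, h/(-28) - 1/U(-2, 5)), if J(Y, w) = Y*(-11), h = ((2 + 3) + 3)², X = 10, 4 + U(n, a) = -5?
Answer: 649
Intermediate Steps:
U(n, a) = -9 (U(n, a) = -4 - 5 = -9)
h = 64 (h = (5 + 3)² = 8² = 64)
J(Y, w) = -11*Y
-J(49 + X, h/(-28) - 1/U(-2, 5)) = -(-11)*(49 + 10) = -(-11)*59 = -1*(-649) = 649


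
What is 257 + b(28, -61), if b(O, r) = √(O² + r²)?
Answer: 257 + √4505 ≈ 324.12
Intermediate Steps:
257 + b(28, -61) = 257 + √(28² + (-61)²) = 257 + √(784 + 3721) = 257 + √4505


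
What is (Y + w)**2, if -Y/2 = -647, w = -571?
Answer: 522729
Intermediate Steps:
Y = 1294 (Y = -2*(-647) = 1294)
(Y + w)**2 = (1294 - 571)**2 = 723**2 = 522729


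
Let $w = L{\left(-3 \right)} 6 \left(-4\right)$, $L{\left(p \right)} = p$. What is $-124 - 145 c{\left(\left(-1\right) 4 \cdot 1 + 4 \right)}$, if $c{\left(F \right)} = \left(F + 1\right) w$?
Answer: $-10564$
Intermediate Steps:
$w = 72$ ($w = \left(-3\right) 6 \left(-4\right) = \left(-18\right) \left(-4\right) = 72$)
$c{\left(F \right)} = 72 + 72 F$ ($c{\left(F \right)} = \left(F + 1\right) 72 = \left(1 + F\right) 72 = 72 + 72 F$)
$-124 - 145 c{\left(\left(-1\right) 4 \cdot 1 + 4 \right)} = -124 - 145 \left(72 + 72 \left(\left(-1\right) 4 \cdot 1 + 4\right)\right) = -124 - 145 \left(72 + 72 \left(\left(-4\right) 1 + 4\right)\right) = -124 - 145 \left(72 + 72 \left(-4 + 4\right)\right) = -124 - 145 \left(72 + 72 \cdot 0\right) = -124 - 145 \left(72 + 0\right) = -124 - 10440 = -10564$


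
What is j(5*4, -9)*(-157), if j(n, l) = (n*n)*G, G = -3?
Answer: 188400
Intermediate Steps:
j(n, l) = -3*n**2 (j(n, l) = (n*n)*(-3) = n**2*(-3) = -3*n**2)
j(5*4, -9)*(-157) = -3*(5*4)**2*(-157) = -3*20**2*(-157) = -3*400*(-157) = -1200*(-157) = 188400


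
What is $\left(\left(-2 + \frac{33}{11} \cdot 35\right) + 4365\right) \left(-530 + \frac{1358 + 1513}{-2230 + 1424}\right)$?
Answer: $- \frac{960733934}{403} \approx -2.384 \cdot 10^{6}$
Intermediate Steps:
$\left(\left(-2 + \frac{33}{11} \cdot 35\right) + 4365\right) \left(-530 + \frac{1358 + 1513}{-2230 + 1424}\right) = \left(\left(-2 + 33 \cdot \frac{1}{11} \cdot 35\right) + 4365\right) \left(-530 + \frac{2871}{-806}\right) = \left(\left(-2 + 3 \cdot 35\right) + 4365\right) \left(-530 + 2871 \left(- \frac{1}{806}\right)\right) = \left(\left(-2 + 105\right) + 4365\right) \left(-530 - \frac{2871}{806}\right) = \left(103 + 4365\right) \left(- \frac{430051}{806}\right) = 4468 \left(- \frac{430051}{806}\right) = - \frac{960733934}{403}$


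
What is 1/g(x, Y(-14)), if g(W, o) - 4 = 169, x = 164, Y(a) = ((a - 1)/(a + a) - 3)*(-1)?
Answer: 1/173 ≈ 0.0057803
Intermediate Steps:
Y(a) = 3 - (-1 + a)/(2*a) (Y(a) = ((-1 + a)/((2*a)) - 3)*(-1) = ((-1 + a)*(1/(2*a)) - 3)*(-1) = ((-1 + a)/(2*a) - 3)*(-1) = (-3 + (-1 + a)/(2*a))*(-1) = 3 - (-1 + a)/(2*a))
g(W, o) = 173 (g(W, o) = 4 + 169 = 173)
1/g(x, Y(-14)) = 1/173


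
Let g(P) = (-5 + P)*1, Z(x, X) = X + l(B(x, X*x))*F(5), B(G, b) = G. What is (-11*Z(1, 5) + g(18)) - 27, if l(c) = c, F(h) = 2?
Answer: -91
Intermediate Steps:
Z(x, X) = X + 2*x (Z(x, X) = X + x*2 = X + 2*x)
g(P) = -5 + P
(-11*Z(1, 5) + g(18)) - 27 = (-11*(5 + 2*1) + (-5 + 18)) - 27 = (-11*(5 + 2) + 13) - 27 = (-11*7 + 13) - 27 = (-77 + 13) - 27 = -64 - 27 = -91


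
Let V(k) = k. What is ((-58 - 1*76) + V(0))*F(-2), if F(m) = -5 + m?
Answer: 938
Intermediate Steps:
((-58 - 1*76) + V(0))*F(-2) = ((-58 - 1*76) + 0)*(-5 - 2) = ((-58 - 76) + 0)*(-7) = (-134 + 0)*(-7) = -134*(-7) = 938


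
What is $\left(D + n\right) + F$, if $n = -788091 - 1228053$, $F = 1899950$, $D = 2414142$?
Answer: $2297948$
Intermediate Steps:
$n = -2016144$
$\left(D + n\right) + F = \left(2414142 - 2016144\right) + 1899950 = 397998 + 1899950 = 2297948$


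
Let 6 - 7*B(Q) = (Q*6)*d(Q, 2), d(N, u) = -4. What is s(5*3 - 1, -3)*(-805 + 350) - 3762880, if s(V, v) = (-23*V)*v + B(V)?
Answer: -4224640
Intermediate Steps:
B(Q) = 6/7 + 24*Q/7 (B(Q) = 6/7 - Q*6*(-4)/7 = 6/7 - 6*Q*(-4)/7 = 6/7 - (-24)*Q/7 = 6/7 + 24*Q/7)
s(V, v) = 6/7 + 24*V/7 - 23*V*v (s(V, v) = (-23*V)*v + (6/7 + 24*V/7) = -23*V*v + (6/7 + 24*V/7) = 6/7 + 24*V/7 - 23*V*v)
s(5*3 - 1, -3)*(-805 + 350) - 3762880 = (6/7 + 24*(5*3 - 1)/7 - 23*(5*3 - 1)*(-3))*(-805 + 350) - 3762880 = (6/7 + 24*(15 - 1)/7 - 23*(15 - 1)*(-3))*(-455) - 3762880 = (6/7 + (24/7)*14 - 23*14*(-3))*(-455) - 3762880 = (6/7 + 48 + 966)*(-455) - 3762880 = (7104/7)*(-455) - 3762880 = -461760 - 3762880 = -4224640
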